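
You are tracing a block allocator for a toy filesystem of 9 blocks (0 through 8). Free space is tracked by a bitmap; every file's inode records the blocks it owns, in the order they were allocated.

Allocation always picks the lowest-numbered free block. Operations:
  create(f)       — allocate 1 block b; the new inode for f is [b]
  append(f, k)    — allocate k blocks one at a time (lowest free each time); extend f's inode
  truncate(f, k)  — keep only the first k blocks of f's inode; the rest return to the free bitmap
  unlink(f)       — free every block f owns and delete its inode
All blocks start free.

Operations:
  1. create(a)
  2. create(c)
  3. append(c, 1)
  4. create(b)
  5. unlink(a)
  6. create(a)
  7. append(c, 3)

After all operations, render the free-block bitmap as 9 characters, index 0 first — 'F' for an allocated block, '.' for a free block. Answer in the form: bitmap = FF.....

bitmap = FFFFFFF..

after create(a) → a:[0]  free=[F........]
after create(c) → a:[0], c:[1]  free=[FF.......]
after append(c, 1) → a:[0], c:[1, 2]  free=[FFF......]
after create(b) → a:[0], b:[3], c:[1, 2]  free=[FFFF.....]
after unlink(a) → b:[3], c:[1, 2]  free=[.FFF.....]
after create(a) → a:[0], b:[3], c:[1, 2]  free=[FFFF.....]
after append(c, 3) → a:[0], b:[3], c:[1, 2, 4, 5, 6]  free=[FFFFFFF..]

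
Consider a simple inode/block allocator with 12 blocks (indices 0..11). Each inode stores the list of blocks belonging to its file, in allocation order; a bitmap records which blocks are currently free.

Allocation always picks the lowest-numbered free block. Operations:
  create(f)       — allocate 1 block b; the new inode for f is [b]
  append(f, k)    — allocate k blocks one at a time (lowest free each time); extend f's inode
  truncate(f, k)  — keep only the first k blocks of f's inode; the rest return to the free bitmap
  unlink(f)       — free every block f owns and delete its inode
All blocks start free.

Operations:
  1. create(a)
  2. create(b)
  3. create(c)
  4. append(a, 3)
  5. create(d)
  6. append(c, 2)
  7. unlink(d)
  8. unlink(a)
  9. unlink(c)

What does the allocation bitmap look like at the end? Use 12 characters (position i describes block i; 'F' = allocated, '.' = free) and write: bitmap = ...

create(a): bitmap=F........... | a=[0]
create(b): bitmap=FF.......... | a=[0] b=[1]
create(c): bitmap=FFF......... | a=[0] b=[1] c=[2]
append(a, 3): bitmap=FFFFFF...... | a=[0, 3, 4, 5] b=[1] c=[2]
create(d): bitmap=FFFFFFF..... | a=[0, 3, 4, 5] b=[1] c=[2] d=[6]
append(c, 2): bitmap=FFFFFFFFF... | a=[0, 3, 4, 5] b=[1] c=[2, 7, 8] d=[6]
unlink(d): bitmap=FFFFFF.FF... | a=[0, 3, 4, 5] b=[1] c=[2, 7, 8]
unlink(a): bitmap=.FF....FF... | b=[1] c=[2, 7, 8]
unlink(c): bitmap=.F.......... | b=[1]

bitmap = .F..........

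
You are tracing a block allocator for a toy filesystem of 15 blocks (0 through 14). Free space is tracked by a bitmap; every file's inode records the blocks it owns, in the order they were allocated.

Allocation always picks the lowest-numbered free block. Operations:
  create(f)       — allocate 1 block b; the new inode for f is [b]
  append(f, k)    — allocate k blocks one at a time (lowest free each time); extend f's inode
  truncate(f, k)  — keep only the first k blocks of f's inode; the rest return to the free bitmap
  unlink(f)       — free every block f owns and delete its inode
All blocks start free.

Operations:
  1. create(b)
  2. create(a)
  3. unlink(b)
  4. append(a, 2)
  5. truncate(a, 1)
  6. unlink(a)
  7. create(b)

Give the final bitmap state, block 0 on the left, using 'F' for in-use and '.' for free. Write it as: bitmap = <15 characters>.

bitmap = F..............

[1] create(b) — b=0 (map F..............)
[2] create(a) — a=1 b=0 (map FF.............)
[3] unlink(b) — a=1 (map .F.............)
[4] append(a, 2) — a=1,0,2 (map FFF............)
[5] truncate(a, 1) — a=1 (map .F.............)
[6] unlink(a) —  (map ...............)
[7] create(b) — b=0 (map F..............)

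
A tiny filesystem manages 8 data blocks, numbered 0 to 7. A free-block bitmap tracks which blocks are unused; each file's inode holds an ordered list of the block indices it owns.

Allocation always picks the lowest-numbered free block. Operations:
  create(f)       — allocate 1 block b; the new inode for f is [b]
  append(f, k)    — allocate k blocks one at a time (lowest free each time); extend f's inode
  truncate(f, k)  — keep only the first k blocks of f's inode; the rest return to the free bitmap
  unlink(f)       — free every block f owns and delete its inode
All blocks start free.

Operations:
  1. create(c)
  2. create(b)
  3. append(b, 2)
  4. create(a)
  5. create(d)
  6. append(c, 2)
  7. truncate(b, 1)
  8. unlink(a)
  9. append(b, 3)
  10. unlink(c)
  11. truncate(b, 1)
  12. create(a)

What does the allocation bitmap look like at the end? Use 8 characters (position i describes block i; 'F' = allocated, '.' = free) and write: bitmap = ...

bitmap = FF...F..

  1. create(c)  ⇒  F.......  {c→[0]}
  2. create(b)  ⇒  FF......  {b→[1]; c→[0]}
  3. append(b, 2)  ⇒  FFFF....  {b→[1, 2, 3]; c→[0]}
  4. create(a)  ⇒  FFFFF...  {a→[4]; b→[1, 2, 3]; c→[0]}
  5. create(d)  ⇒  FFFFFF..  {a→[4]; b→[1, 2, 3]; c→[0]; d→[5]}
  6. append(c, 2)  ⇒  FFFFFFFF  {a→[4]; b→[1, 2, 3]; c→[0, 6, 7]; d→[5]}
  7. truncate(b, 1)  ⇒  FF..FFFF  {a→[4]; b→[1]; c→[0, 6, 7]; d→[5]}
  8. unlink(a)  ⇒  FF...FFF  {b→[1]; c→[0, 6, 7]; d→[5]}
  9. append(b, 3)  ⇒  FFFFFFFF  {b→[1, 2, 3, 4]; c→[0, 6, 7]; d→[5]}
  10. unlink(c)  ⇒  .FFFFF..  {b→[1, 2, 3, 4]; d→[5]}
  11. truncate(b, 1)  ⇒  .F...F..  {b→[1]; d→[5]}
  12. create(a)  ⇒  FF...F..  {a→[0]; b→[1]; d→[5]}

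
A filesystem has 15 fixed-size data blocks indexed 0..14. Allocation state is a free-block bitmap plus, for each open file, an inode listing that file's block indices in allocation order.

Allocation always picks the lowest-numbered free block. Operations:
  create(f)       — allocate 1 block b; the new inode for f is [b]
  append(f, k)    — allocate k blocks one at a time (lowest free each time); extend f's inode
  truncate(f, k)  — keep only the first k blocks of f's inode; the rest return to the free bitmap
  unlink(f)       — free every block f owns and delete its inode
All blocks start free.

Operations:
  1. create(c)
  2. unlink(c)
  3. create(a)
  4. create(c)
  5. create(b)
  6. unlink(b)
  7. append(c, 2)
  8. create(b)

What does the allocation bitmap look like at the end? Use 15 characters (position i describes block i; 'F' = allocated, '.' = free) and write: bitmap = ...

bitmap = FFFFF..........

  1. create(c)  ⇒  F..............  {c→[0]}
  2. unlink(c)  ⇒  ...............  {}
  3. create(a)  ⇒  F..............  {a→[0]}
  4. create(c)  ⇒  FF.............  {a→[0]; c→[1]}
  5. create(b)  ⇒  FFF............  {a→[0]; b→[2]; c→[1]}
  6. unlink(b)  ⇒  FF.............  {a→[0]; c→[1]}
  7. append(c, 2)  ⇒  FFFF...........  {a→[0]; c→[1, 2, 3]}
  8. create(b)  ⇒  FFFFF..........  {a→[0]; b→[4]; c→[1, 2, 3]}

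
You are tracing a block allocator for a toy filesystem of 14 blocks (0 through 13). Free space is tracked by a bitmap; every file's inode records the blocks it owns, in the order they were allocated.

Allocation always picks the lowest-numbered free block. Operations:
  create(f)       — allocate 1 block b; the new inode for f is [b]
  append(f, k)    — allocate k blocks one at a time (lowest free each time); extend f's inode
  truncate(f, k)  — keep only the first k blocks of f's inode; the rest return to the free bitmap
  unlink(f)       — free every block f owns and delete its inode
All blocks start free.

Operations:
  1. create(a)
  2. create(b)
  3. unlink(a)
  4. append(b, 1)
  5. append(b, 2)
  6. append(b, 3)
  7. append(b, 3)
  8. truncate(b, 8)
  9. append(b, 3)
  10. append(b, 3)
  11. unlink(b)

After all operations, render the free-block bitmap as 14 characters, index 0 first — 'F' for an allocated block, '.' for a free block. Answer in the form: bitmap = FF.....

after create(a) → a:[0]  free=[F.............]
after create(b) → a:[0], b:[1]  free=[FF............]
after unlink(a) → b:[1]  free=[.F............]
after append(b, 1) → b:[1, 0]  free=[FF............]
after append(b, 2) → b:[1, 0, 2, 3]  free=[FFFF..........]
after append(b, 3) → b:[1, 0, 2, 3, 4, 5, 6]  free=[FFFFFFF.......]
after append(b, 3) → b:[1, 0, 2, 3, 4, 5, 6, 7, 8, 9]  free=[FFFFFFFFFF....]
after truncate(b, 8) → b:[1, 0, 2, 3, 4, 5, 6, 7]  free=[FFFFFFFF......]
after append(b, 3) → b:[1, 0, 2, 3, 4, 5, 6, 7, 8, 9, 10]  free=[FFFFFFFFFFF...]
after append(b, 3) → b:[1, 0, 2, 3, 4, 5, 6, 7, 8, 9, 10, 11, 12, 13]  free=[FFFFFFFFFFFFFF]
after unlink(b) →   free=[..............]

bitmap = ..............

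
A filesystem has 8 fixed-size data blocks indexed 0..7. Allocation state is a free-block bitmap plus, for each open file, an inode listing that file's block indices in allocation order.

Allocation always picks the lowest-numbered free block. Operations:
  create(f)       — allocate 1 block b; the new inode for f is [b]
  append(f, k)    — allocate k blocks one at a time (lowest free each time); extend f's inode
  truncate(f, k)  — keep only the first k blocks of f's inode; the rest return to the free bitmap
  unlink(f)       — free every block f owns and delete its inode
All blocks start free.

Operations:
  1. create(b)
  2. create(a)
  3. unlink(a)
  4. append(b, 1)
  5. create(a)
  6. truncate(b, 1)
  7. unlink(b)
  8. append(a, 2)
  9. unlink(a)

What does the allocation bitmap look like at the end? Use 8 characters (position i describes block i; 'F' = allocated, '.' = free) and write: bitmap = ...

bitmap = ........

  1. create(b)  ⇒  F.......  {b→[0]}
  2. create(a)  ⇒  FF......  {a→[1]; b→[0]}
  3. unlink(a)  ⇒  F.......  {b→[0]}
  4. append(b, 1)  ⇒  FF......  {b→[0, 1]}
  5. create(a)  ⇒  FFF.....  {a→[2]; b→[0, 1]}
  6. truncate(b, 1)  ⇒  F.F.....  {a→[2]; b→[0]}
  7. unlink(b)  ⇒  ..F.....  {a→[2]}
  8. append(a, 2)  ⇒  FFF.....  {a→[2, 0, 1]}
  9. unlink(a)  ⇒  ........  {}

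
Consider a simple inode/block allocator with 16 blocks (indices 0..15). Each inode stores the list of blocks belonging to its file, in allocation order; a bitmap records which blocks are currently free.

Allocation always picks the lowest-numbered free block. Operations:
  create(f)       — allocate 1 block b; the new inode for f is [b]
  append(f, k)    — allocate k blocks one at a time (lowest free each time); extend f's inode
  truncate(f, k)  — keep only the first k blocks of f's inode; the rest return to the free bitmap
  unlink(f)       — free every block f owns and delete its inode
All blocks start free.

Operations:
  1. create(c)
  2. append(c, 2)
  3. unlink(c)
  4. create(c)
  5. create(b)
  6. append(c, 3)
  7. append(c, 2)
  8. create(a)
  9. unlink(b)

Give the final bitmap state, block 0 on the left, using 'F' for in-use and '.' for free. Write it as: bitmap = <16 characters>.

bitmap = F.FFFFFF........

[1] create(c) — c=0 (map F...............)
[2] append(c, 2) — c=0,1,2 (map FFF.............)
[3] unlink(c) —  (map ................)
[4] create(c) — c=0 (map F...............)
[5] create(b) — b=1 c=0 (map FF..............)
[6] append(c, 3) — b=1 c=0,2,3,4 (map FFFFF...........)
[7] append(c, 2) — b=1 c=0,2,3,4,5,6 (map FFFFFFF.........)
[8] create(a) — a=7 b=1 c=0,2,3,4,5,6 (map FFFFFFFF........)
[9] unlink(b) — a=7 c=0,2,3,4,5,6 (map F.FFFFFF........)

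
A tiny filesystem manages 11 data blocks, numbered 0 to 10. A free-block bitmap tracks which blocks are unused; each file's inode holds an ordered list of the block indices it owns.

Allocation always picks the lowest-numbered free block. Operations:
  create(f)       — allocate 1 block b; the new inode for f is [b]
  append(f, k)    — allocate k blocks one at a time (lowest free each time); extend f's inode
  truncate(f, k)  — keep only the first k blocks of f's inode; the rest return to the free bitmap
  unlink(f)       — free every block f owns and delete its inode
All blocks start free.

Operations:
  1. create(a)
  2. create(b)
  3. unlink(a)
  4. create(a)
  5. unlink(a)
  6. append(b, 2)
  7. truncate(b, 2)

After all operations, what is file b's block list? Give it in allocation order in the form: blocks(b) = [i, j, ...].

blocks(b) = [1, 0]

  1. create(a)  ⇒  F..........  {a→[0]}
  2. create(b)  ⇒  FF.........  {a→[0]; b→[1]}
  3. unlink(a)  ⇒  .F.........  {b→[1]}
  4. create(a)  ⇒  FF.........  {a→[0]; b→[1]}
  5. unlink(a)  ⇒  .F.........  {b→[1]}
  6. append(b, 2)  ⇒  FFF........  {b→[1, 0, 2]}
  7. truncate(b, 2)  ⇒  FF.........  {b→[1, 0]}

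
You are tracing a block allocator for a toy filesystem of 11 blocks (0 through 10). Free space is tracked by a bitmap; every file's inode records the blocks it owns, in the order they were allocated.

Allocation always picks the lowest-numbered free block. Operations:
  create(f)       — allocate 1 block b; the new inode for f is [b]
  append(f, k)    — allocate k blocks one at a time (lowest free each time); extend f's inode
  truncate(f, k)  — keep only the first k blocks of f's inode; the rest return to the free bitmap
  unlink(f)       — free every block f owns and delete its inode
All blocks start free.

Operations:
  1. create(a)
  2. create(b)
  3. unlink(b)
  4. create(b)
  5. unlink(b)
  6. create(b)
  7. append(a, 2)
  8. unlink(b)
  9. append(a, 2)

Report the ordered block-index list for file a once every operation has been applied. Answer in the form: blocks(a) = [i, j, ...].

blocks(a) = [0, 2, 3, 1, 4]

[1] create(a) — a=0 (map F..........)
[2] create(b) — a=0 b=1 (map FF.........)
[3] unlink(b) — a=0 (map F..........)
[4] create(b) — a=0 b=1 (map FF.........)
[5] unlink(b) — a=0 (map F..........)
[6] create(b) — a=0 b=1 (map FF.........)
[7] append(a, 2) — a=0,2,3 b=1 (map FFFF.......)
[8] unlink(b) — a=0,2,3 (map F.FF.......)
[9] append(a, 2) — a=0,2,3,1,4 (map FFFFF......)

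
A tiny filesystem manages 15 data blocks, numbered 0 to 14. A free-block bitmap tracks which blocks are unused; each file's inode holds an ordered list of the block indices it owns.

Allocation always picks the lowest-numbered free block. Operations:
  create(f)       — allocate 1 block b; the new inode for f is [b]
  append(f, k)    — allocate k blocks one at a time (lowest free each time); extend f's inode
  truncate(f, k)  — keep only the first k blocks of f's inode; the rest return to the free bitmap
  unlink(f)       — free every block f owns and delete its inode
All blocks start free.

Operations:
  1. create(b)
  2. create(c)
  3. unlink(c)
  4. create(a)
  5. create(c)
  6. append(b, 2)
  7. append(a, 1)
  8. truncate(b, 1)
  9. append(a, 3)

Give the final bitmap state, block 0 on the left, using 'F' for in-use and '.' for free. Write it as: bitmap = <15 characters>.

after create(b) → b:[0]  free=[F..............]
after create(c) → b:[0], c:[1]  free=[FF.............]
after unlink(c) → b:[0]  free=[F..............]
after create(a) → a:[1], b:[0]  free=[FF.............]
after create(c) → a:[1], b:[0], c:[2]  free=[FFF............]
after append(b, 2) → a:[1], b:[0, 3, 4], c:[2]  free=[FFFFF..........]
after append(a, 1) → a:[1, 5], b:[0, 3, 4], c:[2]  free=[FFFFFF.........]
after truncate(b, 1) → a:[1, 5], b:[0], c:[2]  free=[FFF..F.........]
after append(a, 3) → a:[1, 5, 3, 4, 6], b:[0], c:[2]  free=[FFFFFFF........]

bitmap = FFFFFFF........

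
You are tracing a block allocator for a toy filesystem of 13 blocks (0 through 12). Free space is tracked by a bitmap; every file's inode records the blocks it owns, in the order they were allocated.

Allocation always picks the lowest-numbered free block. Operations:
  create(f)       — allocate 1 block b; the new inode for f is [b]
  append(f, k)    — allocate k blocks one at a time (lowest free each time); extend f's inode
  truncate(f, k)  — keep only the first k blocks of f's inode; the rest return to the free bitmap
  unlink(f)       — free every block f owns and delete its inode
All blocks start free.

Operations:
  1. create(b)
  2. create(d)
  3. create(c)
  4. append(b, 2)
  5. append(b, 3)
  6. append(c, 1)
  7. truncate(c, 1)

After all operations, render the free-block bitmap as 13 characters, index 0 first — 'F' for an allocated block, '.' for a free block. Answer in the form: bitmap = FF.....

bitmap = FFFFFFFF.....

create(b): bitmap=F............ | b=[0]
create(d): bitmap=FF........... | b=[0] d=[1]
create(c): bitmap=FFF.......... | b=[0] c=[2] d=[1]
append(b, 2): bitmap=FFFFF........ | b=[0, 3, 4] c=[2] d=[1]
append(b, 3): bitmap=FFFFFFFF..... | b=[0, 3, 4, 5, 6, 7] c=[2] d=[1]
append(c, 1): bitmap=FFFFFFFFF.... | b=[0, 3, 4, 5, 6, 7] c=[2, 8] d=[1]
truncate(c, 1): bitmap=FFFFFFFF..... | b=[0, 3, 4, 5, 6, 7] c=[2] d=[1]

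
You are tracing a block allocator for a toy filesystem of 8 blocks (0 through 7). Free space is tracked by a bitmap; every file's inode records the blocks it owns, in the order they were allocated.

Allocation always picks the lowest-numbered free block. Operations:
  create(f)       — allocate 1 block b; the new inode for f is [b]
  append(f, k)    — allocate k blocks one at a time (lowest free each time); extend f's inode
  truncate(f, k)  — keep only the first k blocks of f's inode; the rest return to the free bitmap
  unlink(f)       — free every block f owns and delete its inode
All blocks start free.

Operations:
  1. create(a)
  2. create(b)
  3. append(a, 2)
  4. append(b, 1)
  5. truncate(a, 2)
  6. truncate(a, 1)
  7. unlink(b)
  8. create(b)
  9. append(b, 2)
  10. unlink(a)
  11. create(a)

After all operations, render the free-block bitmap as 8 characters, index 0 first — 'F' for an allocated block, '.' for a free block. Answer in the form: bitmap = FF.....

bitmap = FFFF....

  1. create(a)  ⇒  F.......  {a→[0]}
  2. create(b)  ⇒  FF......  {a→[0]; b→[1]}
  3. append(a, 2)  ⇒  FFFF....  {a→[0, 2, 3]; b→[1]}
  4. append(b, 1)  ⇒  FFFFF...  {a→[0, 2, 3]; b→[1, 4]}
  5. truncate(a, 2)  ⇒  FFF.F...  {a→[0, 2]; b→[1, 4]}
  6. truncate(a, 1)  ⇒  FF..F...  {a→[0]; b→[1, 4]}
  7. unlink(b)  ⇒  F.......  {a→[0]}
  8. create(b)  ⇒  FF......  {a→[0]; b→[1]}
  9. append(b, 2)  ⇒  FFFF....  {a→[0]; b→[1, 2, 3]}
  10. unlink(a)  ⇒  .FFF....  {b→[1, 2, 3]}
  11. create(a)  ⇒  FFFF....  {a→[0]; b→[1, 2, 3]}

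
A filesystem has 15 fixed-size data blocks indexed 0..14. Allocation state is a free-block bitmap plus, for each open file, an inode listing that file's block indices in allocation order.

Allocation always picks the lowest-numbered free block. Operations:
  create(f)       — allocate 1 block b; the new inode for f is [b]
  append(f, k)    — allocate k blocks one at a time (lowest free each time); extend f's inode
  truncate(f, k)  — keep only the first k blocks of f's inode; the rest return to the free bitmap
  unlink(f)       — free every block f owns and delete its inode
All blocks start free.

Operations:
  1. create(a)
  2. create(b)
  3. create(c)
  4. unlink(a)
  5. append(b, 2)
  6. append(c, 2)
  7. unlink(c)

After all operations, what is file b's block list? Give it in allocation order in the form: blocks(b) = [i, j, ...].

after create(a) → a:[0]  free=[F..............]
after create(b) → a:[0], b:[1]  free=[FF.............]
after create(c) → a:[0], b:[1], c:[2]  free=[FFF............]
after unlink(a) → b:[1], c:[2]  free=[.FF............]
after append(b, 2) → b:[1, 0, 3], c:[2]  free=[FFFF...........]
after append(c, 2) → b:[1, 0, 3], c:[2, 4, 5]  free=[FFFFFF.........]
after unlink(c) → b:[1, 0, 3]  free=[FF.F...........]

blocks(b) = [1, 0, 3]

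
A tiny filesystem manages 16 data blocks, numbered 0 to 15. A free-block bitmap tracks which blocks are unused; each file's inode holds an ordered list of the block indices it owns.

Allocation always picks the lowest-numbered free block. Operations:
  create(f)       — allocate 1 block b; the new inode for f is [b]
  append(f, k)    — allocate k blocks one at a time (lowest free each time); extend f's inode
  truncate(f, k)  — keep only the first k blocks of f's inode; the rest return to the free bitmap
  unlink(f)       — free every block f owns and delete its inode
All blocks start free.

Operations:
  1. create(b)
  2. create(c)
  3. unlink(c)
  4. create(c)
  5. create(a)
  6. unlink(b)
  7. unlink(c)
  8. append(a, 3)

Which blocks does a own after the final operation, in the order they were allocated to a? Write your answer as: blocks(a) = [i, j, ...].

blocks(a) = [2, 0, 1, 3]

after create(b) → b:[0]  free=[F...............]
after create(c) → b:[0], c:[1]  free=[FF..............]
after unlink(c) → b:[0]  free=[F...............]
after create(c) → b:[0], c:[1]  free=[FF..............]
after create(a) → a:[2], b:[0], c:[1]  free=[FFF.............]
after unlink(b) → a:[2], c:[1]  free=[.FF.............]
after unlink(c) → a:[2]  free=[..F.............]
after append(a, 3) → a:[2, 0, 1, 3]  free=[FFFF............]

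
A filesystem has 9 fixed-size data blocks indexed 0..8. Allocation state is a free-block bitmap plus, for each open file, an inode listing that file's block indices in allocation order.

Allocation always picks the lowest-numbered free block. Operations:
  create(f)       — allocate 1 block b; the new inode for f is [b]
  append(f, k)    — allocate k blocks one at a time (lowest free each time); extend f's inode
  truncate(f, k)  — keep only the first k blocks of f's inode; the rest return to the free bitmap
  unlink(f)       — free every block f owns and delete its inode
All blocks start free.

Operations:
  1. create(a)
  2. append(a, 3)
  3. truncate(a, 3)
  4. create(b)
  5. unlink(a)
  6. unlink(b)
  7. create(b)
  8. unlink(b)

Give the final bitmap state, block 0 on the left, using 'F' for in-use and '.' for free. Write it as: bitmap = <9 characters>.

[1] create(a) — a=0 (map F........)
[2] append(a, 3) — a=0,1,2,3 (map FFFF.....)
[3] truncate(a, 3) — a=0,1,2 (map FFF......)
[4] create(b) — a=0,1,2 b=3 (map FFFF.....)
[5] unlink(a) — b=3 (map ...F.....)
[6] unlink(b) —  (map .........)
[7] create(b) — b=0 (map F........)
[8] unlink(b) —  (map .........)

bitmap = .........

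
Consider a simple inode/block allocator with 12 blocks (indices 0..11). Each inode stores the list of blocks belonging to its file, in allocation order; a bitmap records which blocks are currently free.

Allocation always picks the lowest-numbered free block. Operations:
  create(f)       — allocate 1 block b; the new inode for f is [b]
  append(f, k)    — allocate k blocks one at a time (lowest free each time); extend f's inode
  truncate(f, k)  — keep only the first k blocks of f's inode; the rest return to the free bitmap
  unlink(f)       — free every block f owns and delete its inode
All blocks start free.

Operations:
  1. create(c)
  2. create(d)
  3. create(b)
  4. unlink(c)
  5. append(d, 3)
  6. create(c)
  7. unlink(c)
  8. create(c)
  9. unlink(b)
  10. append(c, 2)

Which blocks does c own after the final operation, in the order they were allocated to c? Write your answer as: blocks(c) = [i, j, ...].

after create(c) → c:[0]  free=[F...........]
after create(d) → c:[0], d:[1]  free=[FF..........]
after create(b) → b:[2], c:[0], d:[1]  free=[FFF.........]
after unlink(c) → b:[2], d:[1]  free=[.FF.........]
after append(d, 3) → b:[2], d:[1, 0, 3, 4]  free=[FFFFF.......]
after create(c) → b:[2], c:[5], d:[1, 0, 3, 4]  free=[FFFFFF......]
after unlink(c) → b:[2], d:[1, 0, 3, 4]  free=[FFFFF.......]
after create(c) → b:[2], c:[5], d:[1, 0, 3, 4]  free=[FFFFFF......]
after unlink(b) → c:[5], d:[1, 0, 3, 4]  free=[FF.FFF......]
after append(c, 2) → c:[5, 2, 6], d:[1, 0, 3, 4]  free=[FFFFFFF.....]

blocks(c) = [5, 2, 6]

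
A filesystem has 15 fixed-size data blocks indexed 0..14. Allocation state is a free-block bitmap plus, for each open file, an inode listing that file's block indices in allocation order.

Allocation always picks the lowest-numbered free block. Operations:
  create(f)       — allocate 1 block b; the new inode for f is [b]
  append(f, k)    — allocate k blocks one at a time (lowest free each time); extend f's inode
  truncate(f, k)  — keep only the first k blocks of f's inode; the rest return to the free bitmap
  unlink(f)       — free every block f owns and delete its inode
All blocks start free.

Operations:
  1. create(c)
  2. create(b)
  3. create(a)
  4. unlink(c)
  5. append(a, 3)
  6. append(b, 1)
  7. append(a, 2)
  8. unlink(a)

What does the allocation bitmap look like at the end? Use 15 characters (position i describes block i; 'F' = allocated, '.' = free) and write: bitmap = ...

bitmap = .F...F.........

  1. create(c)  ⇒  F..............  {c→[0]}
  2. create(b)  ⇒  FF.............  {b→[1]; c→[0]}
  3. create(a)  ⇒  FFF............  {a→[2]; b→[1]; c→[0]}
  4. unlink(c)  ⇒  .FF............  {a→[2]; b→[1]}
  5. append(a, 3)  ⇒  FFFFF..........  {a→[2, 0, 3, 4]; b→[1]}
  6. append(b, 1)  ⇒  FFFFFF.........  {a→[2, 0, 3, 4]; b→[1, 5]}
  7. append(a, 2)  ⇒  FFFFFFFF.......  {a→[2, 0, 3, 4, 6, 7]; b→[1, 5]}
  8. unlink(a)  ⇒  .F...F.........  {b→[1, 5]}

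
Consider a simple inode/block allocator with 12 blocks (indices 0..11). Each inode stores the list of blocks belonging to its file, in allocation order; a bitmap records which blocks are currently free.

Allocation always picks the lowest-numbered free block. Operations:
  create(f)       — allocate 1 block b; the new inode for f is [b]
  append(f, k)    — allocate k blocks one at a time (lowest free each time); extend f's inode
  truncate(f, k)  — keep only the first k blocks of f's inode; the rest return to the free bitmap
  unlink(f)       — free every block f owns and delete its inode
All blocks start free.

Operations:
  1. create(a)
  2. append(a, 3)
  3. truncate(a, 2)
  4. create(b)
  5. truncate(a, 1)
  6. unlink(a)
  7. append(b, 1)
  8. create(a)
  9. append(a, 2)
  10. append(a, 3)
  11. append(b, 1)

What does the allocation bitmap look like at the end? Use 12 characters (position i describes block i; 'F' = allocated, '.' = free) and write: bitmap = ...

  1. create(a)  ⇒  F...........  {a→[0]}
  2. append(a, 3)  ⇒  FFFF........  {a→[0, 1, 2, 3]}
  3. truncate(a, 2)  ⇒  FF..........  {a→[0, 1]}
  4. create(b)  ⇒  FFF.........  {a→[0, 1]; b→[2]}
  5. truncate(a, 1)  ⇒  F.F.........  {a→[0]; b→[2]}
  6. unlink(a)  ⇒  ..F.........  {b→[2]}
  7. append(b, 1)  ⇒  F.F.........  {b→[2, 0]}
  8. create(a)  ⇒  FFF.........  {a→[1]; b→[2, 0]}
  9. append(a, 2)  ⇒  FFFFF.......  {a→[1, 3, 4]; b→[2, 0]}
  10. append(a, 3)  ⇒  FFFFFFFF....  {a→[1, 3, 4, 5, 6, 7]; b→[2, 0]}
  11. append(b, 1)  ⇒  FFFFFFFFF...  {a→[1, 3, 4, 5, 6, 7]; b→[2, 0, 8]}

bitmap = FFFFFFFFF...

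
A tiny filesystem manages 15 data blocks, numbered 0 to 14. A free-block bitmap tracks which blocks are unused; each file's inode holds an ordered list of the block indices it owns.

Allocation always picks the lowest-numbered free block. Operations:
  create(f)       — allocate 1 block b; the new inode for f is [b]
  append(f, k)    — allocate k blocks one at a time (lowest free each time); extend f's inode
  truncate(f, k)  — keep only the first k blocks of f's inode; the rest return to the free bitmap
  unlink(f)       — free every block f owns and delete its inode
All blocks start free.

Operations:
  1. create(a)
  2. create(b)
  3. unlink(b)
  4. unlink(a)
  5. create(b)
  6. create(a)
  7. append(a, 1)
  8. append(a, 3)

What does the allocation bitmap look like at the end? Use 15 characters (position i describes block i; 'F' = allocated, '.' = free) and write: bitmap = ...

after create(a) → a:[0]  free=[F..............]
after create(b) → a:[0], b:[1]  free=[FF.............]
after unlink(b) → a:[0]  free=[F..............]
after unlink(a) →   free=[...............]
after create(b) → b:[0]  free=[F..............]
after create(a) → a:[1], b:[0]  free=[FF.............]
after append(a, 1) → a:[1, 2], b:[0]  free=[FFF............]
after append(a, 3) → a:[1, 2, 3, 4, 5], b:[0]  free=[FFFFFF.........]

bitmap = FFFFFF.........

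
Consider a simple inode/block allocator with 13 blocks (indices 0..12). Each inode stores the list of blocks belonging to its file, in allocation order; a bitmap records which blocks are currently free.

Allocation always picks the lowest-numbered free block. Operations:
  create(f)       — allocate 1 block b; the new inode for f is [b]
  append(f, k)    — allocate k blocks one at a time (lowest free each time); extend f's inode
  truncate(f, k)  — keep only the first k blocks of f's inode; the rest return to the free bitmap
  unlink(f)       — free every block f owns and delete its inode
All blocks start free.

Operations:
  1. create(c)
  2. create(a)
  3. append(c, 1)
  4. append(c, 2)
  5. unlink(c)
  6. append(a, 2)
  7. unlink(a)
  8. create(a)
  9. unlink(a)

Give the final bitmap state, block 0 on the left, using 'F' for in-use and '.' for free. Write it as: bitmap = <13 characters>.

  1. create(c)  ⇒  F............  {c→[0]}
  2. create(a)  ⇒  FF...........  {a→[1]; c→[0]}
  3. append(c, 1)  ⇒  FFF..........  {a→[1]; c→[0, 2]}
  4. append(c, 2)  ⇒  FFFFF........  {a→[1]; c→[0, 2, 3, 4]}
  5. unlink(c)  ⇒  .F...........  {a→[1]}
  6. append(a, 2)  ⇒  FFF..........  {a→[1, 0, 2]}
  7. unlink(a)  ⇒  .............  {}
  8. create(a)  ⇒  F............  {a→[0]}
  9. unlink(a)  ⇒  .............  {}

bitmap = .............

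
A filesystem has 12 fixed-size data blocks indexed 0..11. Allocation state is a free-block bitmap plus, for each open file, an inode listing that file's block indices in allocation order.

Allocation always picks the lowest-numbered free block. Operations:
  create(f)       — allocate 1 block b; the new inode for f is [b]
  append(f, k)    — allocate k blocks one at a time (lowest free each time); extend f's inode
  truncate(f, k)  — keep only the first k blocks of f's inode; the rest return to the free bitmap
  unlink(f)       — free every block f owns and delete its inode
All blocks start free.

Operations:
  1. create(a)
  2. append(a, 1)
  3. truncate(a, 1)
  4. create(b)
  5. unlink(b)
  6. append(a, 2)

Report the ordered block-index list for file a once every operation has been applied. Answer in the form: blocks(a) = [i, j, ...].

blocks(a) = [0, 1, 2]

[1] create(a) — a=0 (map F...........)
[2] append(a, 1) — a=0,1 (map FF..........)
[3] truncate(a, 1) — a=0 (map F...........)
[4] create(b) — a=0 b=1 (map FF..........)
[5] unlink(b) — a=0 (map F...........)
[6] append(a, 2) — a=0,1,2 (map FFF.........)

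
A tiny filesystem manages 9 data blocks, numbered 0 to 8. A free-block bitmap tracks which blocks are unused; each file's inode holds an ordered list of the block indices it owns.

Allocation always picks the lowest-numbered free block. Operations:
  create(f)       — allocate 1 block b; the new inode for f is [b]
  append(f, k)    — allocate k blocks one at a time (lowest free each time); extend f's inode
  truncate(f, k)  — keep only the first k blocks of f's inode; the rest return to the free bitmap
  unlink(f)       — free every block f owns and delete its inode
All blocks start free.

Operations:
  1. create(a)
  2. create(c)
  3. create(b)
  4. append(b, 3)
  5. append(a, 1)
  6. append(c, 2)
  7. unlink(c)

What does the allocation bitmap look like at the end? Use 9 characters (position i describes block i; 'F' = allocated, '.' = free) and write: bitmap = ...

bitmap = F.FFFFF..

[1] create(a) — a=0 (map F........)
[2] create(c) — a=0 c=1 (map FF.......)
[3] create(b) — a=0 b=2 c=1 (map FFF......)
[4] append(b, 3) — a=0 b=2,3,4,5 c=1 (map FFFFFF...)
[5] append(a, 1) — a=0,6 b=2,3,4,5 c=1 (map FFFFFFF..)
[6] append(c, 2) — a=0,6 b=2,3,4,5 c=1,7,8 (map FFFFFFFFF)
[7] unlink(c) — a=0,6 b=2,3,4,5 (map F.FFFFF..)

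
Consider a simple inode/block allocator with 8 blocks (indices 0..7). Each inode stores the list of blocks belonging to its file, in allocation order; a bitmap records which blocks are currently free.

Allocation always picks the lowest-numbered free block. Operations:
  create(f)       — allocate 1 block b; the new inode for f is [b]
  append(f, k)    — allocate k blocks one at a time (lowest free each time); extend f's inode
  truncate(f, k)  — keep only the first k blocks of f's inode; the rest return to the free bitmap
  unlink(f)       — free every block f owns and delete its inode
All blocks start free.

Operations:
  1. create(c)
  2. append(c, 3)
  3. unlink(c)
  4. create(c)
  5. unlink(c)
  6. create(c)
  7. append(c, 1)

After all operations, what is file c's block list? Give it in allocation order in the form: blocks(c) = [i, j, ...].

blocks(c) = [0, 1]

  1. create(c)  ⇒  F.......  {c→[0]}
  2. append(c, 3)  ⇒  FFFF....  {c→[0, 1, 2, 3]}
  3. unlink(c)  ⇒  ........  {}
  4. create(c)  ⇒  F.......  {c→[0]}
  5. unlink(c)  ⇒  ........  {}
  6. create(c)  ⇒  F.......  {c→[0]}
  7. append(c, 1)  ⇒  FF......  {c→[0, 1]}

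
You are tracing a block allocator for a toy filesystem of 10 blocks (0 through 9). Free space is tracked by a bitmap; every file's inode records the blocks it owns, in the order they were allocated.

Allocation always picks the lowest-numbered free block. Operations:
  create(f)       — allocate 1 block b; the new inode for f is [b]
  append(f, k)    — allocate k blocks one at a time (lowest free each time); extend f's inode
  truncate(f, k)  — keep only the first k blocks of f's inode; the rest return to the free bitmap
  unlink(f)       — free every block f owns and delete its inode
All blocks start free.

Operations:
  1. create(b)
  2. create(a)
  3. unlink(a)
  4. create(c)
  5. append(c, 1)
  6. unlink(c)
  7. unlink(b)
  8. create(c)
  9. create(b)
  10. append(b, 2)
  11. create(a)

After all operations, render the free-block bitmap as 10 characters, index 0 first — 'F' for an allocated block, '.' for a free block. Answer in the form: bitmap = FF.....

bitmap = FFFFF.....

after create(b) → b:[0]  free=[F.........]
after create(a) → a:[1], b:[0]  free=[FF........]
after unlink(a) → b:[0]  free=[F.........]
after create(c) → b:[0], c:[1]  free=[FF........]
after append(c, 1) → b:[0], c:[1, 2]  free=[FFF.......]
after unlink(c) → b:[0]  free=[F.........]
after unlink(b) →   free=[..........]
after create(c) → c:[0]  free=[F.........]
after create(b) → b:[1], c:[0]  free=[FF........]
after append(b, 2) → b:[1, 2, 3], c:[0]  free=[FFFF......]
after create(a) → a:[4], b:[1, 2, 3], c:[0]  free=[FFFFF.....]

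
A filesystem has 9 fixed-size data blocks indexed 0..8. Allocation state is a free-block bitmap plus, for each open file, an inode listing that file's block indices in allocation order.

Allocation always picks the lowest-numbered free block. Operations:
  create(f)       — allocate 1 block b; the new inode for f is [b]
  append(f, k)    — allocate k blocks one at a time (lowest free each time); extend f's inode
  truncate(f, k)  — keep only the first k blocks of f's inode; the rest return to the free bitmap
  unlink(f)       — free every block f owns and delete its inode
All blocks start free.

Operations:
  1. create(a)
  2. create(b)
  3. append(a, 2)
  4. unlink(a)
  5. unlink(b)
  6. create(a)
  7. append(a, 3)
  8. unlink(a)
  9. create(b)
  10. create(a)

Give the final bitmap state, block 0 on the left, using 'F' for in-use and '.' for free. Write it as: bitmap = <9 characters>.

after create(a) → a:[0]  free=[F........]
after create(b) → a:[0], b:[1]  free=[FF.......]
after append(a, 2) → a:[0, 2, 3], b:[1]  free=[FFFF.....]
after unlink(a) → b:[1]  free=[.F.......]
after unlink(b) →   free=[.........]
after create(a) → a:[0]  free=[F........]
after append(a, 3) → a:[0, 1, 2, 3]  free=[FFFF.....]
after unlink(a) →   free=[.........]
after create(b) → b:[0]  free=[F........]
after create(a) → a:[1], b:[0]  free=[FF.......]

bitmap = FF.......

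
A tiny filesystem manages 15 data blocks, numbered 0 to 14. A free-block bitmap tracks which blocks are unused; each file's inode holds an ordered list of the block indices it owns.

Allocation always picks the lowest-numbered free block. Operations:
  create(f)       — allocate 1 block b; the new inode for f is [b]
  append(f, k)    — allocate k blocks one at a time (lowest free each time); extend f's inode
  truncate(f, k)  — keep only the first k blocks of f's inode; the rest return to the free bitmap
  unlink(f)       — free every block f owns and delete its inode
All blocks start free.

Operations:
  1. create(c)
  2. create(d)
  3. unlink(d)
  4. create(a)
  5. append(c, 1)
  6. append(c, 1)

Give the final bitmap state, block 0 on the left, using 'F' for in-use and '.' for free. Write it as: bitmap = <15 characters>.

bitmap = FFFF...........

after create(c) → c:[0]  free=[F..............]
after create(d) → c:[0], d:[1]  free=[FF.............]
after unlink(d) → c:[0]  free=[F..............]
after create(a) → a:[1], c:[0]  free=[FF.............]
after append(c, 1) → a:[1], c:[0, 2]  free=[FFF............]
after append(c, 1) → a:[1], c:[0, 2, 3]  free=[FFFF...........]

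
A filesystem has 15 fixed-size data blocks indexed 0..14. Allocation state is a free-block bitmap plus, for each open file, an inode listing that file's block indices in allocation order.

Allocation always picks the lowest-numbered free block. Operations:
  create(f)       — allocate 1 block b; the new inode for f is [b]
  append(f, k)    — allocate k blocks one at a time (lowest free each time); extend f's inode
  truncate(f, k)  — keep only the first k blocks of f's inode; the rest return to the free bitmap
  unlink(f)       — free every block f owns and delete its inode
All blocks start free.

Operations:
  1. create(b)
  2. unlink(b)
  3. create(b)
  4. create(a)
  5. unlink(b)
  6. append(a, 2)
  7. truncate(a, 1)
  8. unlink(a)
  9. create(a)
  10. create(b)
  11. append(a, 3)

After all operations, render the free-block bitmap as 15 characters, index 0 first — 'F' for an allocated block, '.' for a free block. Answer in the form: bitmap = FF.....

create(b): bitmap=F.............. | b=[0]
unlink(b): bitmap=............... | 
create(b): bitmap=F.............. | b=[0]
create(a): bitmap=FF............. | a=[1] b=[0]
unlink(b): bitmap=.F............. | a=[1]
append(a, 2): bitmap=FFF............ | a=[1, 0, 2]
truncate(a, 1): bitmap=.F............. | a=[1]
unlink(a): bitmap=............... | 
create(a): bitmap=F.............. | a=[0]
create(b): bitmap=FF............. | a=[0] b=[1]
append(a, 3): bitmap=FFFFF.......... | a=[0, 2, 3, 4] b=[1]

bitmap = FFFFF..........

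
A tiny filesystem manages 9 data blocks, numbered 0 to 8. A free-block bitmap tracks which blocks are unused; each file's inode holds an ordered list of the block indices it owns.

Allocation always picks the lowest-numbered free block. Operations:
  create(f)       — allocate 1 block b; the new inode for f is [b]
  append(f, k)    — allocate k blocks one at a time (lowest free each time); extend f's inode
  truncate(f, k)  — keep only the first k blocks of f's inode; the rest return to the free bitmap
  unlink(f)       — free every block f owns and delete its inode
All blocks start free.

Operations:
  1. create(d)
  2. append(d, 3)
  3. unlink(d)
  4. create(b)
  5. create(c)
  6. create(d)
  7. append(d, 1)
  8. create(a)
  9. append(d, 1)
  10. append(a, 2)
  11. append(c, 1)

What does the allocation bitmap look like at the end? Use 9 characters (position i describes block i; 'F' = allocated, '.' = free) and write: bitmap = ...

[1] create(d) — d=0 (map F........)
[2] append(d, 3) — d=0,1,2,3 (map FFFF.....)
[3] unlink(d) —  (map .........)
[4] create(b) — b=0 (map F........)
[5] create(c) — b=0 c=1 (map FF.......)
[6] create(d) — b=0 c=1 d=2 (map FFF......)
[7] append(d, 1) — b=0 c=1 d=2,3 (map FFFF.....)
[8] create(a) — a=4 b=0 c=1 d=2,3 (map FFFFF....)
[9] append(d, 1) — a=4 b=0 c=1 d=2,3,5 (map FFFFFF...)
[10] append(a, 2) — a=4,6,7 b=0 c=1 d=2,3,5 (map FFFFFFFF.)
[11] append(c, 1) — a=4,6,7 b=0 c=1,8 d=2,3,5 (map FFFFFFFFF)

bitmap = FFFFFFFFF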